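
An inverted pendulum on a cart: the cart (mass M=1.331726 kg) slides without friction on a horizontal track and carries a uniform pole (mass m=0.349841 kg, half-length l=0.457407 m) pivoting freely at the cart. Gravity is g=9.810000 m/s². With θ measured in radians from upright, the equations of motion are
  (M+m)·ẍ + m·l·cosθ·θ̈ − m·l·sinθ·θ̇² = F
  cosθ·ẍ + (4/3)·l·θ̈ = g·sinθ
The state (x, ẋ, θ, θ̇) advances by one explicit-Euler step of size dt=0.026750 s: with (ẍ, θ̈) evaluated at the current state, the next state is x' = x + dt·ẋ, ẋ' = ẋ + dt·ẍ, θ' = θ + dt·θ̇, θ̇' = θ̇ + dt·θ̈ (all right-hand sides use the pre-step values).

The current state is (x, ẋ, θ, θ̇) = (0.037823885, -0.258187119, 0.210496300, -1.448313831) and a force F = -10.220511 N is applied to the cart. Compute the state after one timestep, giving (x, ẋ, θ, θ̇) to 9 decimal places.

(0.030917380, -0.457811996, 0.171753905, -1.038313241)

sinθ=0.208945271, cosθ=0.977927336
temp = (F + m·l·θ̇²·sinθ)/(M+m) = (-10.220511 + 0.070134453)/1.681567 = -6.036260552
θ̈ = (g·sinθ − cosθ·temp)/(l·(4/3 − m·cos²θ/(M+m))) = 15.327124864
ẍ = temp − m·l·θ̈·cosθ/(M+m) = -7.462612231
Euler: x'=0.037823885+0.026750·-0.258187119=0.030917380, ẋ'=-0.258187119+0.026750·-7.462612231=-0.457811996
       θ'=0.210496300+0.026750·-1.448313831=0.171753905, θ̇'=-1.448313831+0.026750·15.327124864=-1.038313241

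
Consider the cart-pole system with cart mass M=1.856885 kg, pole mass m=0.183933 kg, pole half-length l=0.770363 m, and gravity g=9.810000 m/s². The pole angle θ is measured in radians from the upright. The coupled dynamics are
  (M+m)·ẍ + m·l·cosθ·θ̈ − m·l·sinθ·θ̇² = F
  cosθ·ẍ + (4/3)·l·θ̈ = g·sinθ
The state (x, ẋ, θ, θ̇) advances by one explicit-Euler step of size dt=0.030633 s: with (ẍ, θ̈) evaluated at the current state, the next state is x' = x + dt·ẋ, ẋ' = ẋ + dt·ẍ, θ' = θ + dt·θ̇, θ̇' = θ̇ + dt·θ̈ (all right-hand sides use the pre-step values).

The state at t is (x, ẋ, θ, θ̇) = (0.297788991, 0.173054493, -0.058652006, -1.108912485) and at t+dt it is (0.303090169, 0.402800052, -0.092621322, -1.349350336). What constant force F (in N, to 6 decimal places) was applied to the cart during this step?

F = 14.205969 N

ẍ = (ẋ'−ẋ)/dt = (0.402800052−0.173054493)/0.030633 = 7.499937
θ̈ = (θ̇'−θ̇)/dt = (-1.349350336−-1.108912485)/0.030633 = -7.848982
sinθ=-0.058618, cosθ=0.998280
F = (M+m)·ẍ + m·l·cosθ·θ̈ − m·l·sinθ·θ̇² = 15.306006 + -1.110250 − -0.010214 = 14.205969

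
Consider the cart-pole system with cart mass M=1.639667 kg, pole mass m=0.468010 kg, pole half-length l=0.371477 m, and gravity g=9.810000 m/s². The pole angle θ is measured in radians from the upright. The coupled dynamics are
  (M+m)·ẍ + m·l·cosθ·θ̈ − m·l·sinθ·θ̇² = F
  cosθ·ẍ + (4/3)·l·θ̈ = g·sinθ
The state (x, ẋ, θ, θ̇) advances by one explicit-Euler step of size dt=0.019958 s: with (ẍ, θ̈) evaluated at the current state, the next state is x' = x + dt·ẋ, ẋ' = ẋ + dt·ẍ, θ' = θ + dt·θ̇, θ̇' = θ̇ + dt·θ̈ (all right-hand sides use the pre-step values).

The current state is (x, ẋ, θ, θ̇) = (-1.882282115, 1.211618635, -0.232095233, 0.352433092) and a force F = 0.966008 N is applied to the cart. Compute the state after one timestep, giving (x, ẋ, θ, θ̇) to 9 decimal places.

sinθ=-0.230017080, cosθ=0.973186592
temp = (F + m·l·θ̇²·sinθ)/(M+m) = (0.966008 + -0.004967073)/2.107677 = 0.455971635
θ̈ = (g·sinθ − cosθ·temp)/(l·(4/3 − m·cos²θ/(M+m))) = -6.472532034
ẍ = temp − m·l·θ̈·cosθ/(M+m) = 0.975552719
Euler: x'=-1.882282115+0.019958·1.211618635=-1.858100630, ẋ'=1.211618635+0.019958·0.975552719=1.231088716
       θ'=-0.232095233+0.019958·0.352433092=-0.225061373, θ̇'=0.352433092+0.019958·-6.472532034=0.223254298

(-1.858100630, 1.231088716, -0.225061373, 0.223254298)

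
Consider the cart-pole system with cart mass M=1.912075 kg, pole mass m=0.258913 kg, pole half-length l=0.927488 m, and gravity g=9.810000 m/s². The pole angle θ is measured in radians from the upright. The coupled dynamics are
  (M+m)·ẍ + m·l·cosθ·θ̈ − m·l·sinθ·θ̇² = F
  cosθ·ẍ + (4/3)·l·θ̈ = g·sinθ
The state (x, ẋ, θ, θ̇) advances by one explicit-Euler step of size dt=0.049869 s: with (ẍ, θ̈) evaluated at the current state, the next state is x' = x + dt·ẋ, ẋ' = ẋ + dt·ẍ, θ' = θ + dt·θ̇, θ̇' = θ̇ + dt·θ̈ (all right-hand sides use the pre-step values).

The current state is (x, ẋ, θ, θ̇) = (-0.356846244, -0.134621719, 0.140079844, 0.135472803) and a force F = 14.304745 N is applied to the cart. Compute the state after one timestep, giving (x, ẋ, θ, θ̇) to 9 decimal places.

sinθ=0.139622177, cosθ=0.990204851
temp = (F + m·l·θ̇²·sinθ)/(M+m) = (14.304745 + 0.000615348)/2.170988 = 6.589331838
θ̈ = (g·sinθ − cosθ·temp)/(l·(4/3 − m·cos²θ/(M+m))) = -4.569332204
ẍ = temp − m·l·θ̈·cosθ/(M+m) = 7.089806986
Euler: x'=-0.356846244+0.049869·-0.134621719=-0.363559695, ẋ'=-0.134621719+0.049869·7.089806986=0.218939866
       θ'=0.140079844+0.049869·0.135472803=0.146835737, θ̇'=0.135472803+0.049869·-4.569332204=-0.092395225

(-0.363559695, 0.218939866, 0.146835737, -0.092395225)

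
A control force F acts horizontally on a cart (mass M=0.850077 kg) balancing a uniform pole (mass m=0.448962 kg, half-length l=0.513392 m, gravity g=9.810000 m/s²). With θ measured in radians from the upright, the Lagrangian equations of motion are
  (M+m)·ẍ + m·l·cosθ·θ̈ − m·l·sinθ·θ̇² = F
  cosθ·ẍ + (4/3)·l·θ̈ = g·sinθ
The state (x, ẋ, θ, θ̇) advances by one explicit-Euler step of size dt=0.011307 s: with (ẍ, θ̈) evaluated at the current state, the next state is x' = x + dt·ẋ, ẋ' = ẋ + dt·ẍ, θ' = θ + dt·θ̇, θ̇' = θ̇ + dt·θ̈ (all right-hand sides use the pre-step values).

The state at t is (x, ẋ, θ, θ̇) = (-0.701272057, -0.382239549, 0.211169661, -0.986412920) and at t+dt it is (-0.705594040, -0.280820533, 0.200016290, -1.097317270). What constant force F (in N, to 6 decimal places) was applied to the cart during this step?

ẍ = (ẋ'−ẋ)/dt = (-0.280820533−-0.382239549)/0.011307 = 8.969578
θ̈ = (θ̇'−θ̇)/dt = (-1.097317270−-0.986412920)/0.011307 = -9.808468
sinθ=0.209604, cosθ=0.977786
F = (M+m)·ẍ + m·l·cosθ·θ̈ − m·l·sinθ·θ̇² = 11.651831 + -2.210568 − 0.047008 = 9.394255

F = 9.394255 N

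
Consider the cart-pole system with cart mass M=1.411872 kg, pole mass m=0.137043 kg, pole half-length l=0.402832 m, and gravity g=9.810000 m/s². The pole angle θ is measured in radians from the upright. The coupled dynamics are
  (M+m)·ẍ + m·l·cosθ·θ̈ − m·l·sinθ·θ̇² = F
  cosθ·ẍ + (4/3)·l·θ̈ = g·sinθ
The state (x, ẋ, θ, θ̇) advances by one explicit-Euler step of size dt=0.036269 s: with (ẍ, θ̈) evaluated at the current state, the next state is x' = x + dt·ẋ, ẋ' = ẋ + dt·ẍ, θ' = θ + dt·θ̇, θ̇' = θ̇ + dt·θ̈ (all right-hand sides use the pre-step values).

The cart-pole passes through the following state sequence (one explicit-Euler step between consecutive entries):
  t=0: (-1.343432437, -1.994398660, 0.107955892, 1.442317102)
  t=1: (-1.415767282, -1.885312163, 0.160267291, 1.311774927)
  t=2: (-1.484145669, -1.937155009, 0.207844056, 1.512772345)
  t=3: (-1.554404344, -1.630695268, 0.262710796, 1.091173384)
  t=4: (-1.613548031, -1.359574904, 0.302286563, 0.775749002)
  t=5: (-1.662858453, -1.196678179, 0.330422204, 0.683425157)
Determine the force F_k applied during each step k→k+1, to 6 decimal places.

F_0 = 4.448765 N
F_1 = -1.927157 N
F_2 = 12.433786 N
F_3 = 11.097842 N
F_4 = 6.812672 N

step 0→1:
  ẍ = (ẋ'−ẋ)/dt = (-1.885312163−-1.994398660)/0.036269 = 3.007706
  θ̈ = (θ̇'−θ̇)/dt = (1.311774927−1.442317102)/0.036269 = -3.599277
  sinθ=0.107746, cosθ=0.994178
  F = (M+m)·ẍ + m·l·cosθ·θ̈ − m·l·sinθ·θ̇² = 4.658681 + -0.197542 − 0.012374 = 4.448765
step 1→2:
  ẍ = (ẋ'−ẋ)/dt = (-1.937155009−-1.885312163)/0.036269 = -1.429398
  θ̈ = (θ̇'−θ̇)/dt = (1.512772345−1.311774927)/0.036269 = 5.541852
  sinθ=0.159582, cosθ=0.987185
  F = (M+m)·ẍ + m·l·cosθ·θ̈ − m·l·sinθ·θ̇² = -2.214016 + 0.302019 − 0.015159 = -1.927157
step 2→3:
  ẍ = (ẋ'−ẋ)/dt = (-1.630695268−-1.937155009)/0.036269 = 8.449633
  θ̈ = (θ̇'−θ̇)/dt = (1.091173384−1.512772345)/0.036269 = -11.624223
  sinθ=0.206351, cosθ=0.978478
  F = (M+m)·ẍ + m·l·cosθ·θ̈ − m·l·sinθ·θ̇² = 13.087763 + -0.627908 − 0.026070 = 12.433786
step 3→4:
  ẍ = (ẋ'−ẋ)/dt = (-1.359574904−-1.630695268)/0.036269 = 7.475264
  θ̈ = (θ̇'−θ̇)/dt = (0.775749002−1.091173384)/0.036269 = -8.696804
  sinθ=0.259699, cosθ=0.965690
  F = (M+m)·ẍ + m·l·cosθ·θ̈ − m·l·sinθ·θ̇² = 11.578549 + -0.463637 − 0.017070 = 11.097842
step 4→5:
  ẍ = (ẋ'−ẋ)/dt = (-1.196678179−-1.359574904)/0.036269 = 4.491349
  θ̈ = (θ̇'−θ̇)/dt = (0.683425157−0.775749002)/0.036269 = -2.545530
  sinθ=0.297704, cosθ=0.954658
  F = (M+m)·ẍ + m·l·cosθ·θ̈ − m·l·sinθ·θ̇² = 6.956717 + -0.134155 − 0.009890 = 6.812672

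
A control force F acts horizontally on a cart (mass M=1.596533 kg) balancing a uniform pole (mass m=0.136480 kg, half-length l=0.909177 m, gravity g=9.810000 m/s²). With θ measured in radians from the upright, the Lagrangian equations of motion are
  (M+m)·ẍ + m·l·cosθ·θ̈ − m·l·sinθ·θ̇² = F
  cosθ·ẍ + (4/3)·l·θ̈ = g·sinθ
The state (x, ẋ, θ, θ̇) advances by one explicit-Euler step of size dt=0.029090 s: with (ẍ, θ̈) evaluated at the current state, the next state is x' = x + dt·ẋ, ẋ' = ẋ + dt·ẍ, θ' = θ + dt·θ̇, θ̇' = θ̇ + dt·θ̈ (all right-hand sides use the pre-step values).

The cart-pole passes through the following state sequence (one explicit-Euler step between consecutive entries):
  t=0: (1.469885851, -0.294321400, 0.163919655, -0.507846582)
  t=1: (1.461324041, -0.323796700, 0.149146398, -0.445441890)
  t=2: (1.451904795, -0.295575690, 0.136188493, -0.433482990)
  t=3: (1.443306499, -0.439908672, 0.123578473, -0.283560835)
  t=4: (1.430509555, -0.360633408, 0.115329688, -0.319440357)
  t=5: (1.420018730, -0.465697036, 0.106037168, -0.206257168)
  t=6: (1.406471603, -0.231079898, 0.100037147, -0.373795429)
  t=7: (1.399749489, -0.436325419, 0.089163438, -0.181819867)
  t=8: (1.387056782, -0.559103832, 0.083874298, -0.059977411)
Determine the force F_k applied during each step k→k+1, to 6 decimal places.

F_0 = -1.498568 N
F_1 = 1.728030 N
F_2 = -7.968108 N
F_3 = 4.569651 N
F_4 = -5.780957 N
F_5 = 13.265939 N
F_6 = -11.414281 N
F_7 = -6.797130 N

step 0→1:
  ẍ = (ẋ'−ẋ)/dt = (-0.323796700−-0.294321400)/0.029090 = -1.013245
  θ̈ = (θ̇'−θ̇)/dt = (-0.445441890−-0.507846582)/0.029090 = 2.145228
  sinθ=0.163187, cosθ=0.986595
  F = (M+m)·ẍ + m·l·cosθ·θ̈ − m·l·sinθ·θ̇² = -1.755967 + 0.262621 − 0.005222 = -1.498568
step 1→2:
  ẍ = (ẋ'−ẋ)/dt = (-0.295575690−-0.323796700)/0.029090 = 0.970128
  θ̈ = (θ̇'−θ̇)/dt = (-0.433482990−-0.445441890)/0.029090 = 0.411100
  sinθ=0.148594, cosθ=0.988898
  F = (M+m)·ẍ + m·l·cosθ·θ̈ − m·l·sinθ·θ̇² = 1.681244 + 0.050445 − 0.003658 = 1.728030
step 2→3:
  ẍ = (ẋ'−ẋ)/dt = (-0.439908672−-0.295575690)/0.029090 = -4.961601
  θ̈ = (θ̇'−θ̇)/dt = (-0.283560835−-0.433482990)/0.029090 = 5.153735
  sinθ=0.135768, cosθ=0.990741
  F = (M+m)·ẍ + m·l·cosθ·θ̈ − m·l·sinθ·θ̇² = -8.598520 + 0.633577 − 0.003166 = -7.968108
step 3→4:
  ẍ = (ẋ'−ẋ)/dt = (-0.360633408−-0.439908672)/0.029090 = 2.725172
  θ̈ = (θ̇'−θ̇)/dt = (-0.319440357−-0.283560835)/0.029090 = -1.233397
  sinθ=0.123264, cosθ=0.992374
  F = (M+m)·ẍ + m·l·cosθ·θ̈ − m·l·sinθ·θ̇² = 4.722759 + -0.151878 − 0.001230 = 4.569651
step 4→5:
  ẍ = (ẋ'−ẋ)/dt = (-0.465697036−-0.360633408)/0.029090 = -3.611675
  θ̈ = (θ̇'−θ̇)/dt = (-0.206257168−-0.319440357)/0.029090 = 3.890794
  sinθ=0.115074, cosθ=0.993357
  F = (M+m)·ẍ + m·l·cosθ·θ̈ − m·l·sinθ·θ̇² = -6.259080 + 0.479580 − 0.001457 = -5.780957
step 5→6:
  ẍ = (ẋ'−ẋ)/dt = (-0.231079898−-0.465697036)/0.029090 = 8.065216
  θ̈ = (θ̇'−θ̇)/dt = (-0.373795429−-0.206257168)/0.029090 = -5.759308
  sinθ=0.105839, cosθ=0.994383
  F = (M+m)·ẍ + m·l·cosθ·θ̈ − m·l·sinθ·θ̇² = 13.977124 + -0.710627 − 0.000559 = 13.265939
step 6→7:
  ẍ = (ẋ'−ẋ)/dt = (-0.436325419−-0.231079898)/0.029090 = -7.055535
  θ̈ = (θ̇'−θ̇)/dt = (-0.181819867−-0.373795429)/0.029090 = 6.599366
  sinθ=0.099870, cosθ=0.995000
  F = (M+m)·ẍ + m·l·cosθ·θ̈ − m·l·sinθ·θ̇² = -12.227334 + 0.814785 − 0.001731 = -11.414281
step 7→8:
  ẍ = (ẋ'−ẋ)/dt = (-0.559103832−-0.436325419)/0.029090 = -4.220640
  θ̈ = (θ̇'−θ̇)/dt = (-0.059977411−-0.181819867)/0.029090 = 4.188465
  sinθ=0.089045, cosθ=0.996028
  F = (M+m)·ẍ + m·l·cosθ·θ̈ − m·l·sinθ·θ̇² = -7.314424 + 0.517659 − 0.000365 = -6.797130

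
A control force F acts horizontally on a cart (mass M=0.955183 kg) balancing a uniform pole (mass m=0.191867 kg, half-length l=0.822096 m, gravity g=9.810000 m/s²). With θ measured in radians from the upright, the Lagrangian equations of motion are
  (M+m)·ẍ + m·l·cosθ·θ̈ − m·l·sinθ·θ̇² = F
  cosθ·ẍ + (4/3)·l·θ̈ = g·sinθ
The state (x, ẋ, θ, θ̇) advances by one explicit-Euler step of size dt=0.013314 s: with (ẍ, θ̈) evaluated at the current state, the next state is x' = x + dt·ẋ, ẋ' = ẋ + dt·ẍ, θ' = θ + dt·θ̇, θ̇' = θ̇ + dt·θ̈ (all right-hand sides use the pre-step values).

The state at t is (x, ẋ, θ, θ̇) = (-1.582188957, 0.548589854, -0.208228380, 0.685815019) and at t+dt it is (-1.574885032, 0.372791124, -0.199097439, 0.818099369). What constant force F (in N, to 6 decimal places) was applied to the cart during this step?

ẍ = (ẋ'−ẋ)/dt = (0.372791124−0.548589854)/0.013314 = -13.204051
θ̈ = (θ̇'−θ̇)/dt = (0.818099369−0.685815019)/0.013314 = 9.935733
sinθ=-0.206727, cosθ=0.978399
F = (M+m)·ẍ + m·l·cosθ·θ̈ − m·l·sinθ·θ̇² = -15.145706 + 1.533340 − -0.015337 = -13.597029

F = -13.597029 N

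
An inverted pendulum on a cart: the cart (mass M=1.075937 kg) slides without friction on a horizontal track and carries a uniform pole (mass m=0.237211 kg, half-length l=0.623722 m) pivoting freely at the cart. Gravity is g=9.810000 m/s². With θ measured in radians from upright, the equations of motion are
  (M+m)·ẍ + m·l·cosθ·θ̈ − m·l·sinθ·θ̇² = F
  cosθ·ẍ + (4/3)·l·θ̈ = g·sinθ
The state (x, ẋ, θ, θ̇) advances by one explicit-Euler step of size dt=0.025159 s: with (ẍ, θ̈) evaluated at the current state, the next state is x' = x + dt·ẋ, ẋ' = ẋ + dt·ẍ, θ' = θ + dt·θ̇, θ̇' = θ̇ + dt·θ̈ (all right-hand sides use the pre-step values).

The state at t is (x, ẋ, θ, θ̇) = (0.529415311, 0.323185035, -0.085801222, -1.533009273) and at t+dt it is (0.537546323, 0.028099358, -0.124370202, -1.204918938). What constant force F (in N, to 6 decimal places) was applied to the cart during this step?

ẍ = (ẋ'−ẋ)/dt = (0.028099358−0.323185035)/0.025159 = -11.728832
θ̈ = (θ̇'−θ̇)/dt = (-1.204918938−-1.533009273)/0.025159 = 13.040675
sinθ=-0.085696, cosθ=0.996321
F = (M+m)·ẍ + m·l·cosθ·θ̈ − m·l·sinθ·θ̇² = -15.401692 + 1.922319 − -0.029797 = -13.449576

F = -13.449576 N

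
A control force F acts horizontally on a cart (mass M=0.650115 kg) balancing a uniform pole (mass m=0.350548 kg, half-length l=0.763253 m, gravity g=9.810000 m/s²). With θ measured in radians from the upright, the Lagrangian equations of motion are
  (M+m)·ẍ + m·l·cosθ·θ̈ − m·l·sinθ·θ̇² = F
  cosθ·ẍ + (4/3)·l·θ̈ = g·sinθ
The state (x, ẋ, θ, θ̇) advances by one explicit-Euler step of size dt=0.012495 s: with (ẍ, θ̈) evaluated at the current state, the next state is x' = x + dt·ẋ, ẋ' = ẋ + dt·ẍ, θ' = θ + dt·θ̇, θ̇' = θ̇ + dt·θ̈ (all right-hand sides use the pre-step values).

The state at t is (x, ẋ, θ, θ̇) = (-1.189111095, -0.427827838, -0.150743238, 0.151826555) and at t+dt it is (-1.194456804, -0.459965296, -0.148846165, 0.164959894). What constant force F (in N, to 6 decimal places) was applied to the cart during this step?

ẍ = (ẋ'−ẋ)/dt = (-0.459965296−-0.427827838)/0.012495 = -2.572025
θ̈ = (θ̇'−θ̇)/dt = (0.164959894−0.151826555)/0.012495 = 1.051088
sinθ=-0.150173, cosθ=0.988660
F = (M+m)·ẍ + m·l·cosθ·θ̈ − m·l·sinθ·θ̇² = -2.573731 + 0.278036 − -0.000926 = -2.294768

F = -2.294768 N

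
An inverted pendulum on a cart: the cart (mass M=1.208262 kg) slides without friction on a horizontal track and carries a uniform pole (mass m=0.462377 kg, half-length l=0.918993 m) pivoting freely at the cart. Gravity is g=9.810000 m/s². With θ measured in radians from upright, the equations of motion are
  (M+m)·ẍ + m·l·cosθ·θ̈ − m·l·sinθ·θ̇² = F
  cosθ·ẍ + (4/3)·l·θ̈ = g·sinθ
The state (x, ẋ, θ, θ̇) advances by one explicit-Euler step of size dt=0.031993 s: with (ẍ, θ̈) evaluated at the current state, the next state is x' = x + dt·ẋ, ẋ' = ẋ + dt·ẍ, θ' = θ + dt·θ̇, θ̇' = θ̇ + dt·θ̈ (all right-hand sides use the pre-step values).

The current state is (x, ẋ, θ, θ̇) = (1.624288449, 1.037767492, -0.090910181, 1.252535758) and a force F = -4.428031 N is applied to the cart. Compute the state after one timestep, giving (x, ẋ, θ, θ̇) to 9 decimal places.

sinθ=-0.090785009, cosθ=0.995870515
temp = (F + m·l·θ̇²·sinθ)/(M+m) = (-4.428031 + -0.060520546)/1.670639 = -2.686727381
θ̈ = (g·sinθ − cosθ·temp)/(l·(4/3 − m·cos²θ/(M+m))) = 1.834425799
ẍ = temp − m·l·θ̈·cosθ/(M+m) = -3.151380477
Euler: x'=1.624288449+0.031993·1.037767492=1.657489744, ẋ'=1.037767492+0.031993·-3.151380477=0.936945376
       θ'=-0.090910181+0.031993·1.252535758=-0.050837804, θ̇'=1.252535758+0.031993·1.834425799=1.311224543

(1.657489744, 0.936945376, -0.050837804, 1.311224543)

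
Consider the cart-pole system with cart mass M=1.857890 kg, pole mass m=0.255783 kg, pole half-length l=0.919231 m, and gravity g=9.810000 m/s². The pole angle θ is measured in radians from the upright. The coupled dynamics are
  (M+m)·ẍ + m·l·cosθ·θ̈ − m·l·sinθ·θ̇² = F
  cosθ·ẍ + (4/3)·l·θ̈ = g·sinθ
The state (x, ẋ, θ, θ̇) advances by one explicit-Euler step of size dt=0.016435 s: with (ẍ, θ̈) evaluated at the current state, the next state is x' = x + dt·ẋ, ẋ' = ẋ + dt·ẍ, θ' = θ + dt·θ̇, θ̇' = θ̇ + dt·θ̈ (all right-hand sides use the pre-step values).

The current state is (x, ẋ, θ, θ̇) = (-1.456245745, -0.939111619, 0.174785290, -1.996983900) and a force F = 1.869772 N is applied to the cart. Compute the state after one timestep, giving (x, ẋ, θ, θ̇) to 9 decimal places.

(-1.471680044, -0.924527465, 0.141964860, -1.985826512)

sinθ=0.173896703, cosθ=0.984763899
temp = (F + m·l·θ̇²·sinθ)/(M+m) = (1.869772 + 0.163056011)/2.113673 = 0.961751421
θ̈ = (g·sinθ − cosθ·temp)/(l·(4/3 − m·cos²θ/(M+m))) = 0.678879732
ẍ = temp − m·l·θ̈·cosθ/(M+m) = 0.887383866
Euler: x'=-1.456245745+0.016435·-0.939111619=-1.471680044, ẋ'=-0.939111619+0.016435·0.887383866=-0.924527465
       θ'=0.174785290+0.016435·-1.996983900=0.141964860, θ̇'=-1.996983900+0.016435·0.678879732=-1.985826512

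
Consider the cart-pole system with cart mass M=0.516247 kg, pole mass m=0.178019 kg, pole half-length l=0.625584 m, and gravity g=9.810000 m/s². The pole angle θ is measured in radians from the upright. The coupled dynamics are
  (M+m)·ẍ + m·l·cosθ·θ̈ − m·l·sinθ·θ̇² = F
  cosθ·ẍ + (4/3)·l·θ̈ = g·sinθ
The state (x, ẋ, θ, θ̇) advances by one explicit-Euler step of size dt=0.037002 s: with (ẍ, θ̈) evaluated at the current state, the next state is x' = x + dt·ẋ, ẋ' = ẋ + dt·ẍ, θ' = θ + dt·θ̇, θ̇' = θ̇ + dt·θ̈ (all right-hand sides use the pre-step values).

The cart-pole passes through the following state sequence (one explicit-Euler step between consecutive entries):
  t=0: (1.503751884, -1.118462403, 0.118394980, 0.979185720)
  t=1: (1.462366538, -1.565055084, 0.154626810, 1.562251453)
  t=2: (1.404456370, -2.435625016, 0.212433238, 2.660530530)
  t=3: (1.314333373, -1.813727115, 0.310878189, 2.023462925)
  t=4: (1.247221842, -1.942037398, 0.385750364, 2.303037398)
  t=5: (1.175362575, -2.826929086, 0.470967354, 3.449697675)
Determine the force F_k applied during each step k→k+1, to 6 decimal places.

step 0→1:
  ẍ = (ẋ'−ẋ)/dt = (-1.565055084−-1.118462403)/0.037002 = -12.069420
  θ̈ = (θ̇'−θ̇)/dt = (1.562251453−0.979185720)/0.037002 = 15.757682
  sinθ=0.118119, cosθ=0.992999
  F = (M+m)·ẍ + m·l·cosθ·θ̈ − m·l·sinθ·θ̇² = -8.379388 + 1.742582 − 0.012612 = -6.649418
step 1→2:
  ẍ = (ẋ'−ẋ)/dt = (-2.435625016−-1.565055084)/0.037002 = -23.527645
  θ̈ = (θ̇'−θ̇)/dt = (2.660530530−1.562251453)/0.037002 = 29.681614
  sinθ=0.154011, cosθ=0.988069
  F = (M+m)·ẍ + m·l·cosθ·θ̈ − m·l·sinθ·θ̇² = -16.334444 + 3.266080 − 0.041861 = -13.110225
step 2→3:
  ẍ = (ẋ'−ẋ)/dt = (-1.813727115−-2.435625016)/0.037002 = 16.807143
  θ̈ = (θ̇'−θ̇)/dt = (2.023462925−2.660530530)/0.037002 = -17.217113
  sinθ=0.210839, cosθ=0.977521
  F = (M+m)·ẍ + m·l·cosθ·θ̈ − m·l·sinθ·θ̇² = 11.668628 + -1.874297 − 0.166203 = 9.628128
step 3→4:
  ẍ = (ẋ'−ẋ)/dt = (-1.942037398−-1.813727115)/0.037002 = -3.467658
  θ̈ = (θ̇'−θ̇)/dt = (2.303037398−2.023462925)/0.037002 = 7.555658
  sinθ=0.305895, cosθ=0.952065
  F = (M+m)·ẍ + m·l·cosθ·θ̈ − m·l·sinθ·θ̇² = -2.407477 + 0.801108 − 0.139481 = -1.745850
step 4→5:
  ẍ = (ẋ'−ẋ)/dt = (-2.826929086−-1.942037398)/0.037002 = -23.914699
  θ̈ = (θ̇'−θ̇)/dt = (3.449697675−2.303037398)/0.037002 = 30.989143
  sinθ=0.376254, cosθ=0.926516
  F = (M+m)·ẍ + m·l·cosθ·θ̈ − m·l·sinθ·θ̇² = -16.603162 + 3.197530 − 0.222247 = -13.627879

F_0 = -6.649418 N
F_1 = -13.110225 N
F_2 = 9.628128 N
F_3 = -1.745850 N
F_4 = -13.627879 N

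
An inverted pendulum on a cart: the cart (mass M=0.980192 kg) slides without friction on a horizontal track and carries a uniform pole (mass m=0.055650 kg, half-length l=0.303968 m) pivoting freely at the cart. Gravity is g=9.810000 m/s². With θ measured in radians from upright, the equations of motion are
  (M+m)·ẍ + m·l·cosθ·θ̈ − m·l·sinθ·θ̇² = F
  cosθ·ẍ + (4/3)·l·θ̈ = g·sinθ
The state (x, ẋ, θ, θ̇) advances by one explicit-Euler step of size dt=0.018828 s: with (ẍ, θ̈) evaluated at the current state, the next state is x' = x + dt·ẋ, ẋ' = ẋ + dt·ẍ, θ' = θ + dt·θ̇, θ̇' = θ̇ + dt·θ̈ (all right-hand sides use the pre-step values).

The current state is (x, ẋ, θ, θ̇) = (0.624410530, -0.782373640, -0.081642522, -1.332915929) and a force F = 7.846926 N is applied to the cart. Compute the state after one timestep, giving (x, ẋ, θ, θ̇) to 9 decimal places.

(0.609679999, -0.633213302, -0.106738663, -1.736888583)

sinθ=-0.081551854, cosθ=0.996669100
temp = (F + m·l·θ̇²·sinθ)/(M+m) = (7.846926 + -0.002450938)/1.035842 = 7.573042087
θ̈ = (g·sinθ − cosθ·temp)/(l·(4/3 − m·cos²θ/(M+m))) = -21.455951429
ẍ = temp − m·l·θ̈·cosθ/(M+m) = 7.922261429
Euler: x'=0.624410530+0.018828·-0.782373640=0.609679999, ẋ'=-0.782373640+0.018828·7.922261429=-0.633213302
       θ'=-0.081642522+0.018828·-1.332915929=-0.106738663, θ̇'=-1.332915929+0.018828·-21.455951429=-1.736888583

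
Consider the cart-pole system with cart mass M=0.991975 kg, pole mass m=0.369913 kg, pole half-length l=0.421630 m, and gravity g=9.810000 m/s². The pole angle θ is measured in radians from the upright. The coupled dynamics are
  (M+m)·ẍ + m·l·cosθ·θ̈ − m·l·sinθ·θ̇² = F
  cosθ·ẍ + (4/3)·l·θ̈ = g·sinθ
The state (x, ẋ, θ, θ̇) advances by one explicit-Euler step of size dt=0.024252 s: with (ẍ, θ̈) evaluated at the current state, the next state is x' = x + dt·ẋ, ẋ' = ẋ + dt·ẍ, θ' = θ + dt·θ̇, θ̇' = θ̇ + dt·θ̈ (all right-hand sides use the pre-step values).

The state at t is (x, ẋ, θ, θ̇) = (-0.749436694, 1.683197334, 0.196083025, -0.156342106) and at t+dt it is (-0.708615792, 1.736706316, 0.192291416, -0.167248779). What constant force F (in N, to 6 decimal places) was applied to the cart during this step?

ẍ = (ẋ'−ẋ)/dt = (1.736706316−1.683197334)/0.024252 = 2.206374
θ̈ = (θ̇'−θ̇)/dt = (-0.167248779−-0.156342106)/0.024252 = -0.449723
sinθ=0.194829, cosθ=0.980837
F = (M+m)·ẍ + m·l·cosθ·θ̈ − m·l·sinθ·θ̇² = 3.004834 + -0.068798 − 0.000743 = 2.935294

F = 2.935294 N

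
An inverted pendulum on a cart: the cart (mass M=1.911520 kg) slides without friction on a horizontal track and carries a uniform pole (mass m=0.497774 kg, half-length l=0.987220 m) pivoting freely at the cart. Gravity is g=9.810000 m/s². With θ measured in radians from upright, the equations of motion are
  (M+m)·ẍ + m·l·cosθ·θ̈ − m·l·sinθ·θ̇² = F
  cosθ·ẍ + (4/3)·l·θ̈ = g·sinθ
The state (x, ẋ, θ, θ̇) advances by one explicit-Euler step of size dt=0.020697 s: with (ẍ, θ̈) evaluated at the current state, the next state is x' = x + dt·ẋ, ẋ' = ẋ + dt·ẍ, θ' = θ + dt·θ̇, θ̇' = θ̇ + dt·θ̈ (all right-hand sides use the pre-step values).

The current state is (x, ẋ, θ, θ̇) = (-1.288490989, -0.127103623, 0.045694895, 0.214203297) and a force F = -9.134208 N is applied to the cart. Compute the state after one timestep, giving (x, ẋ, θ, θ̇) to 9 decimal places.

sinθ=0.045678995, cosθ=0.998956170
temp = (F + m·l·θ̇²·sinθ)/(M+m) = (-9.134208 + 0.001029947)/2.409294 = -3.790810940
θ̈ = (g·sinθ − cosθ·temp)/(l·(4/3 − m·cos²θ/(M+m))) = 3.805842508
ẍ = temp − m·l·θ̈·cosθ/(M+m) = -4.566260584
Euler: x'=-1.288490989+0.020697·-0.127103623=-1.291121653, ẋ'=-0.127103623+0.020697·-4.566260584=-0.221611518
       θ'=0.045694895+0.020697·0.214203297=0.050128261, θ̇'=0.214203297+0.020697·3.805842508=0.292972819

(-1.291121653, -0.221611518, 0.050128261, 0.292972819)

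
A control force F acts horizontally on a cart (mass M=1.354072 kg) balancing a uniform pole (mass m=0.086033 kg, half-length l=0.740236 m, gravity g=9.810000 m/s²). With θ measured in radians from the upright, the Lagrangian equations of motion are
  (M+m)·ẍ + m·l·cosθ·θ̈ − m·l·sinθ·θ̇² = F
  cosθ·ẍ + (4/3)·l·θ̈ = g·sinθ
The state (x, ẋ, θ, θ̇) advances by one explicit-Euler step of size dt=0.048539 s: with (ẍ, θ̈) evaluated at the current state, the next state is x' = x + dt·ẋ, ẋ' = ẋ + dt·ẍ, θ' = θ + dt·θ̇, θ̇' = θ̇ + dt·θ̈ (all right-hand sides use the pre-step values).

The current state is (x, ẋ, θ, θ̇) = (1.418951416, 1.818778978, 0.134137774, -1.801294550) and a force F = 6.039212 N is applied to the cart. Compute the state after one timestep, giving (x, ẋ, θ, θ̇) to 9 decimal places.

(1.507233129, 2.029717717, 0.046704738, -1.948575133)

sinθ=0.133735880, cosθ=0.991017010
temp = (F + m·l·θ̇²·sinθ)/(M+m) = (6.039212 + 0.027634568)/1.440105 = 4.212780713
θ̈ = (g·sinθ − cosθ·temp)/(l·(4/3 − m·cos²θ/(M+m))) = -3.034273130
ẍ = temp − m·l·θ̈·cosθ/(M+m) = 4.345757823
Euler: x'=1.418951416+0.048539·1.818778978=1.507233129, ẋ'=1.818778978+0.048539·4.345757823=2.029717717
       θ'=0.134137774+0.048539·-1.801294550=0.046704738, θ̇'=-1.801294550+0.048539·-3.034273130=-1.948575133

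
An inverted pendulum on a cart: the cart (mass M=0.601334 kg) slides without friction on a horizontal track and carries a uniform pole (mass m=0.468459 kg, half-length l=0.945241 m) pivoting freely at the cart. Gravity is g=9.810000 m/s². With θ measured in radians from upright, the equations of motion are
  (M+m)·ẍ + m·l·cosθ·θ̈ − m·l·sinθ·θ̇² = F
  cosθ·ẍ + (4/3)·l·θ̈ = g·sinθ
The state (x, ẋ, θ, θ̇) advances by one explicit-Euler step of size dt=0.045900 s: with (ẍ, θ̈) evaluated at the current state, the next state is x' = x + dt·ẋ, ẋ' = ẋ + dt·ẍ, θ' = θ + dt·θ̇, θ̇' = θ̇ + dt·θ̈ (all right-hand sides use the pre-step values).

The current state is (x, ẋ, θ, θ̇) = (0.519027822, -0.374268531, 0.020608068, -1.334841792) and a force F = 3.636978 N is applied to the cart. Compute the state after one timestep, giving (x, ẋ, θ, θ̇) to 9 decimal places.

(0.501848896, -0.145455990, -0.040661170, -1.508992007)

sinθ=0.020606609, cosθ=0.999787661
temp = (F + m·l·θ̇²·sinθ)/(M+m) = (3.636978 + 0.016258492)/1.069793 = 3.414900352
θ̈ = (g·sinθ − cosθ·temp)/(l·(4/3 − m·cos²θ/(M+m))) = -3.794122342
ẍ = temp − m·l·θ̈·cosθ/(M+m) = 4.985022680
Euler: x'=0.519027822+0.045900·-0.374268531=0.501848896, ẋ'=-0.374268531+0.045900·4.985022680=-0.145455990
       θ'=0.020608068+0.045900·-1.334841792=-0.040661170, θ̇'=-1.334841792+0.045900·-3.794122342=-1.508992007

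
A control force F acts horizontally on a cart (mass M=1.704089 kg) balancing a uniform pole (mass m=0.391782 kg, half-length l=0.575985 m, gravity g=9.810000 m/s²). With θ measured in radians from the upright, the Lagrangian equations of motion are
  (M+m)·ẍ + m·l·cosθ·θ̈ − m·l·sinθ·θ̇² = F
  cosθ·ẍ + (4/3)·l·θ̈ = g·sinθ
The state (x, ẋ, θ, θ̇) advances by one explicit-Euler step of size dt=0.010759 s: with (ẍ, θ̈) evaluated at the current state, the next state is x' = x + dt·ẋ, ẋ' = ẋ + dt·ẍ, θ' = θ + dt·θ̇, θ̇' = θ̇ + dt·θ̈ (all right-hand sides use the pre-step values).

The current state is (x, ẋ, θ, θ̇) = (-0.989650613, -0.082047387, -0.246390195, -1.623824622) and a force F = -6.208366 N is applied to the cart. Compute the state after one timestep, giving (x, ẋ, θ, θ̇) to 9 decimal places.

(-0.990533361, -0.115584588, -0.263860924, -1.614994667)

sinθ=-0.243904770, cosθ=0.969799187
temp = (F + m·l·θ̇²·sinθ)/(M+m) = (-6.208366 + -0.145128996)/2.095871 = -3.031434185
θ̈ = (g·sinθ − cosθ·temp)/(l·(4/3 − m·cos²θ/(M+m))) = 0.820704090
ẍ = temp − m·l·θ̈·cosθ/(M+m) = -3.117129981
Euler: x'=-0.989650613+0.010759·-0.082047387=-0.990533361, ẋ'=-0.082047387+0.010759·-3.117129981=-0.115584588
       θ'=-0.246390195+0.010759·-1.623824622=-0.263860924, θ̇'=-1.623824622+0.010759·0.820704090=-1.614994667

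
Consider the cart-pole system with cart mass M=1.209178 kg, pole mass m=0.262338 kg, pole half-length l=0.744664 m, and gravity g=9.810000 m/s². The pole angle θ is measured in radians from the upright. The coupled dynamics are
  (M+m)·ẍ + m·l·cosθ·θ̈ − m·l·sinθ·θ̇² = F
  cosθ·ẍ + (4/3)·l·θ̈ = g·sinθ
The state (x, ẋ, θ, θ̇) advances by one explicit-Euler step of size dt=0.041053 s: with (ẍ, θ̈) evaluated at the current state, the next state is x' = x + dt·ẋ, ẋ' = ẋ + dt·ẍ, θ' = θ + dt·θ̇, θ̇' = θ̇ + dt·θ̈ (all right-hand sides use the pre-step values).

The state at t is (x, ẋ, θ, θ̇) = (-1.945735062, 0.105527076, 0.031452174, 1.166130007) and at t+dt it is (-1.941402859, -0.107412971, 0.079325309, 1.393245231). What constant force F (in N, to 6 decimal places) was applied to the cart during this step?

F = -6.560831 N

ẍ = (ẋ'−ẋ)/dt = (-0.107412971−0.105527076)/0.041053 = -5.186955
θ̈ = (θ̇'−θ̇)/dt = (1.393245231−1.166130007)/0.041053 = 5.532244
sinθ=0.031447, cosθ=0.999505
F = (M+m)·ẍ + m·l·cosθ·θ̈ − m·l·sinθ·θ̇² = -7.632687 + 1.080210 − 0.008354 = -6.560831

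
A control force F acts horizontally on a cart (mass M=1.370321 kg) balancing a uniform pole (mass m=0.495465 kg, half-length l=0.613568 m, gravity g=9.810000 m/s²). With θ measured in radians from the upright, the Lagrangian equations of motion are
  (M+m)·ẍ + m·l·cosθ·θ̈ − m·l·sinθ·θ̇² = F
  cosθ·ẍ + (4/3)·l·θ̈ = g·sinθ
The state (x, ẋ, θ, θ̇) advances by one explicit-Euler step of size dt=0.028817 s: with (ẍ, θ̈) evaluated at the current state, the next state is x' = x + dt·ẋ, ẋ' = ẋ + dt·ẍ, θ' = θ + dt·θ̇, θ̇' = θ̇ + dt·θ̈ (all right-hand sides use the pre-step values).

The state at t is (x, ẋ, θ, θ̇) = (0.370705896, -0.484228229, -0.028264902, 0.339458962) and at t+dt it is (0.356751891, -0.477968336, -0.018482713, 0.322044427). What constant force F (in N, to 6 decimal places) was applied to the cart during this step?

F = 0.222654 N

ẍ = (ẋ'−ẋ)/dt = (-0.477968336−-0.484228229)/0.028817 = 0.217229
θ̈ = (θ̇'−θ̇)/dt = (0.322044427−0.339458962)/0.028817 = -0.604315
sinθ=-0.028261, cosθ=0.999601
F = (M+m)·ẍ + m·l·cosθ·θ̈ − m·l·sinθ·θ̇² = 0.405303 + -0.183639 − -0.000990 = 0.222654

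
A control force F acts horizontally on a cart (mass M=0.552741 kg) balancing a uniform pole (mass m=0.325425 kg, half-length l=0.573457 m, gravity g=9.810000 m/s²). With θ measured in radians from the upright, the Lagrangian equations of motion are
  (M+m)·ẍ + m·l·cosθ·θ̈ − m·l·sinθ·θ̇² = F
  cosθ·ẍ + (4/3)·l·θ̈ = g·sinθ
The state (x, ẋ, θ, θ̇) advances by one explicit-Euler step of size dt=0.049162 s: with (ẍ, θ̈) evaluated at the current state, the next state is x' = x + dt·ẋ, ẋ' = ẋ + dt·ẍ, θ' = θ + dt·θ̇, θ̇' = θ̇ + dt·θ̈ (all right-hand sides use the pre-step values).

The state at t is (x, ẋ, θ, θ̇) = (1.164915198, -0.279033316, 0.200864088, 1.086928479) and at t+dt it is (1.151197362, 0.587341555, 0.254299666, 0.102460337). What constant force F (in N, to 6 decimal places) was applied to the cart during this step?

F = 11.769933 N

ẍ = (ẋ'−ẋ)/dt = (0.587341555−-0.279033316)/0.049162 = 17.622856
θ̈ = (θ̇'−θ̇)/dt = (0.102460337−1.086928479)/0.049162 = -20.024982
sinθ=0.199516, cosθ=0.979895
F = (M+m)·ẍ + m·l·cosθ·θ̈ − m·l·sinθ·θ̇² = 15.475793 + -3.661873 − 0.043988 = 11.769933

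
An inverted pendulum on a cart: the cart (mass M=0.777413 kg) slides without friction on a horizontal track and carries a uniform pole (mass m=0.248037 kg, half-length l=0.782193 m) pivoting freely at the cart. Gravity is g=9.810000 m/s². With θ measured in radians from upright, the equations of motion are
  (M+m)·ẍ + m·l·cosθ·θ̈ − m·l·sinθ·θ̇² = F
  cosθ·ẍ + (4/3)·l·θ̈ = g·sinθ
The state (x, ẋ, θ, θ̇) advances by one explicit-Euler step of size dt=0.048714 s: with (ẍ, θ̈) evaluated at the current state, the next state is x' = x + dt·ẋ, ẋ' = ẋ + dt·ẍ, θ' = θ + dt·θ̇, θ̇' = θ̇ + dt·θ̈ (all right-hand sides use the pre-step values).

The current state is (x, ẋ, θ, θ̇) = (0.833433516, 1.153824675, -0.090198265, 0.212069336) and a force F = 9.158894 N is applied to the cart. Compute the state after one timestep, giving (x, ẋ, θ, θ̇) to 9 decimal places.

(0.889640931, 1.693824892, -0.079867519, -0.344875344)

sinθ=-0.090076010, cosθ=0.995934894
temp = (F + m·l·θ̇²·sinθ)/(M+m) = (9.158894 + -0.000785951)/1.025450 = 8.930818713
θ̈ = (g·sinθ − cosθ·temp)/(l·(4/3 − m·cos²θ/(M+m))) = -11.432949047
ẍ = temp − m·l·θ̈·cosθ/(M+m) = 11.085113458
Euler: x'=0.833433516+0.048714·1.153824675=0.889640931, ẋ'=1.153824675+0.048714·11.085113458=1.693824892
       θ'=-0.090198265+0.048714·0.212069336=-0.079867519, θ̇'=0.212069336+0.048714·-11.432949047=-0.344875344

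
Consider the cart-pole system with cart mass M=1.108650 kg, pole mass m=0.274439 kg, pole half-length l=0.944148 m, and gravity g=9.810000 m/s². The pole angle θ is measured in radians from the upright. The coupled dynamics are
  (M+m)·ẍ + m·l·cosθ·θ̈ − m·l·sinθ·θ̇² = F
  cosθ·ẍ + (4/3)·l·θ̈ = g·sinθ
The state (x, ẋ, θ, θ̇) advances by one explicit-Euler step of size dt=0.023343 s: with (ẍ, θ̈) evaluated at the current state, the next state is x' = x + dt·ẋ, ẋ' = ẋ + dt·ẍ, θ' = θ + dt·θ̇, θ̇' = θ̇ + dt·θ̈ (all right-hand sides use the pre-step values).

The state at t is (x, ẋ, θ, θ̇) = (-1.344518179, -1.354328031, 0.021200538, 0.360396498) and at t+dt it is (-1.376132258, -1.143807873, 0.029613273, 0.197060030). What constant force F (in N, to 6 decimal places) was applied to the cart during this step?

F = 10.660099 N

ẍ = (ẋ'−ẋ)/dt = (-1.143807873−-1.354328031)/0.023343 = 9.018556
θ̈ = (θ̇'−θ̇)/dt = (0.197060030−0.360396498)/0.023343 = -6.997235
sinθ=0.021199, cosθ=0.999775
F = (M+m)·ẍ + m·l·cosθ·θ̈ − m·l·sinθ·θ̇² = 12.473466 + -1.812653 − 0.000713 = 10.660099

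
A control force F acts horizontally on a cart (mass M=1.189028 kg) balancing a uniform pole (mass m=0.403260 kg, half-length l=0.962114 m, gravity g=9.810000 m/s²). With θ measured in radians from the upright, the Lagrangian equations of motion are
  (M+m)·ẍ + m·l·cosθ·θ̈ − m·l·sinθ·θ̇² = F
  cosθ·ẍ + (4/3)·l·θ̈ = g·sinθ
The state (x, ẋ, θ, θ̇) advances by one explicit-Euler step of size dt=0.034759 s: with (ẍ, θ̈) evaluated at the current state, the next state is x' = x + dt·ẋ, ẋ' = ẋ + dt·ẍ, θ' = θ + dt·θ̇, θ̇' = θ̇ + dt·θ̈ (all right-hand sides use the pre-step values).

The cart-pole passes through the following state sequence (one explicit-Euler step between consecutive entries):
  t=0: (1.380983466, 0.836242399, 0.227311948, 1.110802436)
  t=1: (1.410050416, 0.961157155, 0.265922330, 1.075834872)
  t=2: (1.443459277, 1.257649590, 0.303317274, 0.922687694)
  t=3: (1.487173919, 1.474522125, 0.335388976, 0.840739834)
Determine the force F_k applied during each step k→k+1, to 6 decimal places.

F_0 = 5.234112 N
F_1 = 11.814768 N
F_2 = 8.963184 N

step 0→1:
  ẍ = (ẋ'−ẋ)/dt = (0.961157155−0.836242399)/0.034759 = 3.593738
  θ̈ = (θ̇'−θ̇)/dt = (1.075834872−1.110802436)/0.034759 = -1.006000
  sinθ=0.225359, cosθ=0.974276
  F = (M+m)·ẍ + m·l·cosθ·θ̈ − m·l·sinθ·θ̇² = 5.722267 + -0.380270 − 0.107885 = 5.234112
step 1→2:
  ẍ = (ẋ'−ẋ)/dt = (1.257649590−0.961157155)/0.034759 = 8.529947
  θ̈ = (θ̇'−θ̇)/dt = (0.922687694−1.075834872)/0.034759 = -4.405972
  sinθ=0.262799, cosθ=0.964851
  F = (M+m)·ẍ + m·l·cosθ·θ̈ − m·l·sinθ·θ̇² = 13.582133 + -1.649352 − 0.118012 = 11.814768
step 2→3:
  ẍ = (ẋ'−ẋ)/dt = (1.474522125−1.257649590)/0.034759 = 6.239320
  θ̈ = (θ̇'−θ̇)/dt = (0.840739834−0.922687694)/0.034759 = -2.357601
  sinθ=0.298688, cosθ=0.954351
  F = (M+m)·ẍ + m·l·cosθ·θ̈ − m·l·sinθ·θ̇² = 9.934795 + -0.872952 − 0.098659 = 8.963184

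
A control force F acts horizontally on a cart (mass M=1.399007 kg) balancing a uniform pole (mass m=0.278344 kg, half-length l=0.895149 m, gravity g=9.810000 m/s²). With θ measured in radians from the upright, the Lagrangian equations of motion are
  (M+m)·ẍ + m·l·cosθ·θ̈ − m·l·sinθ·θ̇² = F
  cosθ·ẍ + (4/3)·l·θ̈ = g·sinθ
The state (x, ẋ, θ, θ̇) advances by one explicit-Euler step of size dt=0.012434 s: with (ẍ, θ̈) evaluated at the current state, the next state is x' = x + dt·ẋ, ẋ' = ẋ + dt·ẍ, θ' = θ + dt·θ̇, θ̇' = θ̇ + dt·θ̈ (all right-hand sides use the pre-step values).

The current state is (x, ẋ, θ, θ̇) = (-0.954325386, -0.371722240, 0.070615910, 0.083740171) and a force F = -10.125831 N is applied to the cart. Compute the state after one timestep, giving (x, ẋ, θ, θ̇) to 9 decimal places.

sinθ=0.070557236, cosθ=0.997507733
temp = (F + m·l·θ̇²·sinθ)/(M+m) = (-10.125831 + 0.000123278)/1.677351 = -6.036725600
θ̈ = (g·sinθ − cosθ·temp)/(l·(4/3 − m·cos²θ/(M+m))) = 6.420260400
ẍ = temp − m·l·θ̈·cosθ/(M+m) = -6.988035808
Euler: x'=-0.954325386+0.012434·-0.371722240=-0.958947380, ẋ'=-0.371722240+0.012434·-6.988035808=-0.458611477
       θ'=0.070615910+0.012434·0.083740171=0.071657135, θ̇'=0.083740171+0.012434·6.420260400=0.163569689

(-0.958947380, -0.458611477, 0.071657135, 0.163569689)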